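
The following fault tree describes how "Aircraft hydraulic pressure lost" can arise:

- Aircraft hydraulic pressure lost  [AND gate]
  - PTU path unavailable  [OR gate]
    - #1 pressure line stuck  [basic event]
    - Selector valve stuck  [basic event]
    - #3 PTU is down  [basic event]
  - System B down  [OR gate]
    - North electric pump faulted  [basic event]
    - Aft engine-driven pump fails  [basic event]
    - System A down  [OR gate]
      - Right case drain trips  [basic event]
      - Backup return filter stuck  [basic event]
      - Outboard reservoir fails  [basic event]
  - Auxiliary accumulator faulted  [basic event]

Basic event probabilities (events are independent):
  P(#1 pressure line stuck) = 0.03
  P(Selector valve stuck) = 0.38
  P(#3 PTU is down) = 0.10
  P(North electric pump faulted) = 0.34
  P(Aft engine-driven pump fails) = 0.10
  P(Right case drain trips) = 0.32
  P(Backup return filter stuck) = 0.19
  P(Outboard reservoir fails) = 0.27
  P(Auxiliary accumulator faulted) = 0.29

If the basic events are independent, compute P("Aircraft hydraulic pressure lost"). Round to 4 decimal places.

P(PTU path unavailable) [OR] = 1 − (1−0.03) × (1−0.38) × (1−0.10) = 0.458740
P(System A down) [OR] = 1 − (1−0.32) × (1−0.19) × (1−0.27) = 0.597916
P(System B down) [OR] = 1 − (1−0.34) × (1−0.10) × (1−0.597916) = 0.761162
P(Aircraft hydraulic pressure lost) [AND] = 0.458740 × 0.761162 × 0.29 = 0.101261
Rounded to 4 decimal places: P(Aircraft hydraulic pressure lost) ≈ 0.1013.

0.1013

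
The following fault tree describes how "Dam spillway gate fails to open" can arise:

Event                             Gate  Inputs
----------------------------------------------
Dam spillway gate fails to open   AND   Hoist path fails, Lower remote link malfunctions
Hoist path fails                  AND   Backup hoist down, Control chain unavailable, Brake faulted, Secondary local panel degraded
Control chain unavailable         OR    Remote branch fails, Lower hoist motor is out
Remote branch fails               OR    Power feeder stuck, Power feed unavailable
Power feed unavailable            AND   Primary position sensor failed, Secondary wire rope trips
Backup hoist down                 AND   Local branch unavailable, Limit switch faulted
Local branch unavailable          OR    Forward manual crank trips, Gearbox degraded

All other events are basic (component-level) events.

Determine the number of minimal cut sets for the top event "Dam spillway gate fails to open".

Local branch unavailable [OR]: union of children's cut sets → 2 cut set(s).
Backup hoist down [AND]: one cut set from each child combined → 2 × 1 = 2 cut set(s).
Power feed unavailable [AND]: one cut set from each child combined → 1 × 1 = 1 cut set(s).
Remote branch fails [OR]: union of children's cut sets → 2 cut set(s).
Control chain unavailable [OR]: union of children's cut sets → 3 cut set(s).
Hoist path fails [AND]: one cut set from each child combined → 2 × 3 × 1 × 1 = 6 cut set(s).
Dam spillway gate fails to open [AND]: one cut set from each child combined → 6 × 1 = 6 cut set(s).
Minimal cut sets: {Brake faulted, Forward manual crank trips, Limit switch faulted, Lower remote link malfunctions, Power feeder stuck, Secondary local panel degraded}; {Brake faulted, Forward manual crank trips, Limit switch faulted, Lower remote link malfunctions, Primary position sensor failed, Secondary local panel degraded, Secondary wire rope trips}; {Brake faulted, Forward manual crank trips, Limit switch faulted, Lower hoist motor is out, Lower remote link malfunctions, Secondary local panel degraded}; {Brake faulted, Gearbox degraded, Limit switch faulted, Lower remote link malfunctions, Power feeder stuck, Secondary local panel degraded}; {Brake faulted, Gearbox degraded, Limit switch faulted, Lower remote link malfunctions, Primary position sensor failed, Secondary local panel degraded, Secondary wire rope trips}; {Brake faulted, Gearbox degraded, Limit switch faulted, Lower hoist motor is out, Lower remote link malfunctions, Secondary local panel degraded}.

6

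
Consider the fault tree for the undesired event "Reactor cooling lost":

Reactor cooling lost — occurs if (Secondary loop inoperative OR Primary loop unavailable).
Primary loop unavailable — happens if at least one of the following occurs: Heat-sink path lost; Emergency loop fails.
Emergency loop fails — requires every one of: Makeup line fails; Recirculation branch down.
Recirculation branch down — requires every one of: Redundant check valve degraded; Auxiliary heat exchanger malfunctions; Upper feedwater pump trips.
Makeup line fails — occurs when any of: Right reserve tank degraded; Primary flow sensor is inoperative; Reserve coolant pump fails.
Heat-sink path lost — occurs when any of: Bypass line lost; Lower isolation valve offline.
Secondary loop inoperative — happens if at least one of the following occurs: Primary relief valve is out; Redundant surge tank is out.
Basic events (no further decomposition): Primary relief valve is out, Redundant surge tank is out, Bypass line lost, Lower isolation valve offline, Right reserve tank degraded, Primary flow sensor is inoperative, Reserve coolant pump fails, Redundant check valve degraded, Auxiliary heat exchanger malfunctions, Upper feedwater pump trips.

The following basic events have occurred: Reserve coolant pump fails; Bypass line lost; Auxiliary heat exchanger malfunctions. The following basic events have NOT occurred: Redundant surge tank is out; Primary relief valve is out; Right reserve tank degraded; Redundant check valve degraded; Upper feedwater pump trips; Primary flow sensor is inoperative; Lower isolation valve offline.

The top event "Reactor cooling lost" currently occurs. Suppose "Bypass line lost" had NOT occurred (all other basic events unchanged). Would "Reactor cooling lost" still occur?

No

Counterfactual: set "Bypass line lost" to not occurred.
Secondary loop inoperative [OR]: Primary relief valve is out=not, Redundant surge tank is out=not → no input occurs → does not occur.
Heat-sink path lost [OR]: Bypass line lost=not, Lower isolation valve offline=not → no input occurs → does not occur.
Makeup line fails [OR]: Right reserve tank degraded=not, Primary flow sensor is inoperative=not, Reserve coolant pump fails=occurs → at least one input occurs → occurs.
Recirculation branch down [AND]: Redundant check valve degraded=not, Auxiliary heat exchanger malfunctions=occurs, Upper feedwater pump trips=not → not all inputs occur → does not occur.
Emergency loop fails [AND]: Makeup line fails=occurs, Recirculation branch down=not → not all inputs occur → does not occur.
Primary loop unavailable [OR]: Heat-sink path lost=not, Emergency loop fails=not → no input occurs → does not occur.
Reactor cooling lost [OR]: Secondary loop inoperative=not, Primary loop unavailable=not → no input occurs → does not occur.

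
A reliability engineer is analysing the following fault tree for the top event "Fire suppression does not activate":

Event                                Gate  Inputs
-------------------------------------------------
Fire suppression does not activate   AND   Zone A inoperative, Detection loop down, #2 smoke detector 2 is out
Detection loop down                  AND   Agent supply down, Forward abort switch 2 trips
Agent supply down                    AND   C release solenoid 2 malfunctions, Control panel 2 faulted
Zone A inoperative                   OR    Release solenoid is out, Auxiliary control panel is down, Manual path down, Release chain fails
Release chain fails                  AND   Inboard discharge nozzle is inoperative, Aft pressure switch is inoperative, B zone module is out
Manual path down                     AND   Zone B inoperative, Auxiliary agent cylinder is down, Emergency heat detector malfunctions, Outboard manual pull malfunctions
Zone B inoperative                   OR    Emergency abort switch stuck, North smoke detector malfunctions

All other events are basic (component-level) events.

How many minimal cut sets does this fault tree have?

Zone B inoperative [OR]: union of children's cut sets → 2 cut set(s).
Manual path down [AND]: one cut set from each child combined → 2 × 1 × 1 × 1 = 2 cut set(s).
Release chain fails [AND]: one cut set from each child combined → 1 × 1 × 1 = 1 cut set(s).
Zone A inoperative [OR]: union of children's cut sets → 5 cut set(s).
Agent supply down [AND]: one cut set from each child combined → 1 × 1 = 1 cut set(s).
Detection loop down [AND]: one cut set from each child combined → 1 × 1 = 1 cut set(s).
Fire suppression does not activate [AND]: one cut set from each child combined → 5 × 1 × 1 = 5 cut set(s).
Minimal cut sets: {#2 smoke detector 2 is out, C release solenoid 2 malfunctions, Control panel 2 faulted, Forward abort switch 2 trips, Release solenoid is out}; {#2 smoke detector 2 is out, Auxiliary control panel is down, C release solenoid 2 malfunctions, Control panel 2 faulted, Forward abort switch 2 trips}; {#2 smoke detector 2 is out, Auxiliary agent cylinder is down, C release solenoid 2 malfunctions, Control panel 2 faulted, Emergency abort switch stuck, Emergency heat detector malfunctions, Forward abort switch 2 trips, Outboard manual pull malfunctions}; {#2 smoke detector 2 is out, Auxiliary agent cylinder is down, C release solenoid 2 malfunctions, Control panel 2 faulted, Emergency heat detector malfunctions, Forward abort switch 2 trips, North smoke detector malfunctions, Outboard manual pull malfunctions}; {#2 smoke detector 2 is out, Aft pressure switch is inoperative, B zone module is out, C release solenoid 2 malfunctions, Control panel 2 faulted, Forward abort switch 2 trips, Inboard discharge nozzle is inoperative}.

5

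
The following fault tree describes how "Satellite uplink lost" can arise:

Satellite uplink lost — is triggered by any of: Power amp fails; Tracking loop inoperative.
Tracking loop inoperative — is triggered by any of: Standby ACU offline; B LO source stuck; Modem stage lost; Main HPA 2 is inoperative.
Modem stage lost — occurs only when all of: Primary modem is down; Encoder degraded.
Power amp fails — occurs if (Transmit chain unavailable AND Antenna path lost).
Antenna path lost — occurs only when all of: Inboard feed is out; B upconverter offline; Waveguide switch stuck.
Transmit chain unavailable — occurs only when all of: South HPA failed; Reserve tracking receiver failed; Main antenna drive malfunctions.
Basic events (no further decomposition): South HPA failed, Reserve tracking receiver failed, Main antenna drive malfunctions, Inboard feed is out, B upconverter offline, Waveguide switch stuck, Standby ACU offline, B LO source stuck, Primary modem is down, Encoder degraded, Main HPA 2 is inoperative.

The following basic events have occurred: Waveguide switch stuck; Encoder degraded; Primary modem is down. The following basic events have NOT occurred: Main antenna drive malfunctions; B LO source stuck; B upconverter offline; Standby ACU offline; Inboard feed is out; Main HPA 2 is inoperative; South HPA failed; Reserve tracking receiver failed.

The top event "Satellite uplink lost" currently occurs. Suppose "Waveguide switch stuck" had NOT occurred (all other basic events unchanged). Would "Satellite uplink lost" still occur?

Yes

Counterfactual: set "Waveguide switch stuck" to not occurred.
Transmit chain unavailable [AND]: South HPA failed=not, Reserve tracking receiver failed=not, Main antenna drive malfunctions=not → not all inputs occur → does not occur.
Antenna path lost [AND]: Inboard feed is out=not, B upconverter offline=not, Waveguide switch stuck=not → not all inputs occur → does not occur.
Power amp fails [AND]: Transmit chain unavailable=not, Antenna path lost=not → not all inputs occur → does not occur.
Modem stage lost [AND]: Primary modem is down=occurs, Encoder degraded=occurs → all inputs occur → occurs.
Tracking loop inoperative [OR]: Standby ACU offline=not, B LO source stuck=not, Modem stage lost=occurs, Main HPA 2 is inoperative=not → at least one input occurs → occurs.
Satellite uplink lost [OR]: Power amp fails=not, Tracking loop inoperative=occurs → at least one input occurs → occurs.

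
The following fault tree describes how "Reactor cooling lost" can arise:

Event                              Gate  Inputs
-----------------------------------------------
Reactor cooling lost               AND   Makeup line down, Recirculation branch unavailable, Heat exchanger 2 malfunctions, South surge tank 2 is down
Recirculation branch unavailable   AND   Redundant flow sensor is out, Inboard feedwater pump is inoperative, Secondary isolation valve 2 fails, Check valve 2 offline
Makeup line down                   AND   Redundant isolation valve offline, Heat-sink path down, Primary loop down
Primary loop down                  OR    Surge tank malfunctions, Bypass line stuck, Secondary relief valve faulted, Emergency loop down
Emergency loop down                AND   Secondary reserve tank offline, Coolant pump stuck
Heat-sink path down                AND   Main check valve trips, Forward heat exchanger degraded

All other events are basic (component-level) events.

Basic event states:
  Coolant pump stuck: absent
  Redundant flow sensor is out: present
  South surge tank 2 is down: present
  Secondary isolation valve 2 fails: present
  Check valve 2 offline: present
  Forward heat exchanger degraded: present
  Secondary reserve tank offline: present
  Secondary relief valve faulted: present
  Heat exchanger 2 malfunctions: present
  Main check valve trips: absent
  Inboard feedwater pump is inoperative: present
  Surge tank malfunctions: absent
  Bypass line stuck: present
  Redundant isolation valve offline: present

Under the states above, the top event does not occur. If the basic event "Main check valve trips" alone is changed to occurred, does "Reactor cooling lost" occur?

Yes

Counterfactual: set "Main check valve trips" to occurred.
Heat-sink path down [AND]: Main check valve trips=occurs, Forward heat exchanger degraded=occurs → all inputs occur → occurs.
Emergency loop down [AND]: Secondary reserve tank offline=occurs, Coolant pump stuck=not → not all inputs occur → does not occur.
Primary loop down [OR]: Surge tank malfunctions=not, Bypass line stuck=occurs, Secondary relief valve faulted=occurs, Emergency loop down=not → at least one input occurs → occurs.
Makeup line down [AND]: Redundant isolation valve offline=occurs, Heat-sink path down=occurs, Primary loop down=occurs → all inputs occur → occurs.
Recirculation branch unavailable [AND]: Redundant flow sensor is out=occurs, Inboard feedwater pump is inoperative=occurs, Secondary isolation valve 2 fails=occurs, Check valve 2 offline=occurs → all inputs occur → occurs.
Reactor cooling lost [AND]: Makeup line down=occurs, Recirculation branch unavailable=occurs, Heat exchanger 2 malfunctions=occurs, South surge tank 2 is down=occurs → all inputs occur → occurs.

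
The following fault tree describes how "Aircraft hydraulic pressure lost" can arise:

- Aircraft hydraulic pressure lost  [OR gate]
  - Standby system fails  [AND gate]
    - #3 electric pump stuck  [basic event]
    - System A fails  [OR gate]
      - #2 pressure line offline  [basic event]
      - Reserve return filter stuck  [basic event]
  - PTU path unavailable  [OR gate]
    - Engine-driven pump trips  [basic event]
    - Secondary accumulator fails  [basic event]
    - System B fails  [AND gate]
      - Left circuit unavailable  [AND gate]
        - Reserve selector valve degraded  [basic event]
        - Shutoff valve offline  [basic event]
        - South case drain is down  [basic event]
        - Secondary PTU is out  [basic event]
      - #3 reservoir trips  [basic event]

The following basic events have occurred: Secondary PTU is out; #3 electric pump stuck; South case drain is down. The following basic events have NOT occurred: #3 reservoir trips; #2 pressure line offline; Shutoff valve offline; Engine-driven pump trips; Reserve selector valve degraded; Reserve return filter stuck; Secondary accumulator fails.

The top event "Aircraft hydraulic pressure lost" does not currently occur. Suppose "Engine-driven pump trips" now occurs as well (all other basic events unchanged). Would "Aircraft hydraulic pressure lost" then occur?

Counterfactual: set "Engine-driven pump trips" to occurred.
System A fails [OR]: #2 pressure line offline=not, Reserve return filter stuck=not → no input occurs → does not occur.
Standby system fails [AND]: #3 electric pump stuck=occurs, System A fails=not → not all inputs occur → does not occur.
Left circuit unavailable [AND]: Reserve selector valve degraded=not, Shutoff valve offline=not, South case drain is down=occurs, Secondary PTU is out=occurs → not all inputs occur → does not occur.
System B fails [AND]: Left circuit unavailable=not, #3 reservoir trips=not → not all inputs occur → does not occur.
PTU path unavailable [OR]: Engine-driven pump trips=occurs, Secondary accumulator fails=not, System B fails=not → at least one input occurs → occurs.
Aircraft hydraulic pressure lost [OR]: Standby system fails=not, PTU path unavailable=occurs → at least one input occurs → occurs.

Yes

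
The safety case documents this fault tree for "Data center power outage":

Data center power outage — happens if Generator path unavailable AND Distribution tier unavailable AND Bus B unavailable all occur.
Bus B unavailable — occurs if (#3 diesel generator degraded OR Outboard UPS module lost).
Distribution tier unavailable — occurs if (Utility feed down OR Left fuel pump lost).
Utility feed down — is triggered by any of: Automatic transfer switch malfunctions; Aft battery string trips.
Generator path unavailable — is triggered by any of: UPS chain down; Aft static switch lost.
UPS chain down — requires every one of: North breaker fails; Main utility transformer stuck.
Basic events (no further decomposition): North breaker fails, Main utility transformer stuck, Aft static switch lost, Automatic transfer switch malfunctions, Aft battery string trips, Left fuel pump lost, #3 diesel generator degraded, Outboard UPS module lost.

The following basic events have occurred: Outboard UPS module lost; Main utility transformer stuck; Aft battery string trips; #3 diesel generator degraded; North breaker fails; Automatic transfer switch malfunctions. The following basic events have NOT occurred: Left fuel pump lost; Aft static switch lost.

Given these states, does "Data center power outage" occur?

Yes

UPS chain down [AND]: North breaker fails=occurs, Main utility transformer stuck=occurs → all inputs occur → occurs.
Generator path unavailable [OR]: UPS chain down=occurs, Aft static switch lost=not → at least one input occurs → occurs.
Utility feed down [OR]: Automatic transfer switch malfunctions=occurs, Aft battery string trips=occurs → at least one input occurs → occurs.
Distribution tier unavailable [OR]: Utility feed down=occurs, Left fuel pump lost=not → at least one input occurs → occurs.
Bus B unavailable [OR]: #3 diesel generator degraded=occurs, Outboard UPS module lost=occurs → at least one input occurs → occurs.
Data center power outage [AND]: Generator path unavailable=occurs, Distribution tier unavailable=occurs, Bus B unavailable=occurs → all inputs occur → occurs.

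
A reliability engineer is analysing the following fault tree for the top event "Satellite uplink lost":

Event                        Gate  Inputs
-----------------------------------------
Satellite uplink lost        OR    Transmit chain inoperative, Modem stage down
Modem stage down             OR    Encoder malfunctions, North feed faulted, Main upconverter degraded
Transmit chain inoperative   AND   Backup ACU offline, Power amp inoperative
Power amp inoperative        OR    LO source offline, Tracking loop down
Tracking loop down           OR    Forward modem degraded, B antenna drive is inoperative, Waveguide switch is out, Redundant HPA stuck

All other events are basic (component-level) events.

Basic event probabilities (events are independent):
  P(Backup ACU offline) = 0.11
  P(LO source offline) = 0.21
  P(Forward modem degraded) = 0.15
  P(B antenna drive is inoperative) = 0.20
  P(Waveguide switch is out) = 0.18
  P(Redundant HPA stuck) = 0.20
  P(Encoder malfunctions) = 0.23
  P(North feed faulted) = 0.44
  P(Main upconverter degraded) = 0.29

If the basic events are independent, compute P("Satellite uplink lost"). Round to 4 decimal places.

0.7157

P(Tracking loop down) [OR] = 1 − (1−0.15) × (1−0.20) × (1−0.18) × (1−0.20) = 0.553920
P(Power amp inoperative) [OR] = 1 − (1−0.21) × (1−0.553920) = 0.647597
P(Transmit chain inoperative) [AND] = 0.11 × 0.647597 = 0.071236
P(Modem stage down) [OR] = 1 − (1−0.23) × (1−0.44) × (1−0.29) = 0.693848
P(Satellite uplink lost) [OR] = 1 − (1−0.071236) × (1−0.693848) = 0.715657
Rounded to 4 decimal places: P(Satellite uplink lost) ≈ 0.7157.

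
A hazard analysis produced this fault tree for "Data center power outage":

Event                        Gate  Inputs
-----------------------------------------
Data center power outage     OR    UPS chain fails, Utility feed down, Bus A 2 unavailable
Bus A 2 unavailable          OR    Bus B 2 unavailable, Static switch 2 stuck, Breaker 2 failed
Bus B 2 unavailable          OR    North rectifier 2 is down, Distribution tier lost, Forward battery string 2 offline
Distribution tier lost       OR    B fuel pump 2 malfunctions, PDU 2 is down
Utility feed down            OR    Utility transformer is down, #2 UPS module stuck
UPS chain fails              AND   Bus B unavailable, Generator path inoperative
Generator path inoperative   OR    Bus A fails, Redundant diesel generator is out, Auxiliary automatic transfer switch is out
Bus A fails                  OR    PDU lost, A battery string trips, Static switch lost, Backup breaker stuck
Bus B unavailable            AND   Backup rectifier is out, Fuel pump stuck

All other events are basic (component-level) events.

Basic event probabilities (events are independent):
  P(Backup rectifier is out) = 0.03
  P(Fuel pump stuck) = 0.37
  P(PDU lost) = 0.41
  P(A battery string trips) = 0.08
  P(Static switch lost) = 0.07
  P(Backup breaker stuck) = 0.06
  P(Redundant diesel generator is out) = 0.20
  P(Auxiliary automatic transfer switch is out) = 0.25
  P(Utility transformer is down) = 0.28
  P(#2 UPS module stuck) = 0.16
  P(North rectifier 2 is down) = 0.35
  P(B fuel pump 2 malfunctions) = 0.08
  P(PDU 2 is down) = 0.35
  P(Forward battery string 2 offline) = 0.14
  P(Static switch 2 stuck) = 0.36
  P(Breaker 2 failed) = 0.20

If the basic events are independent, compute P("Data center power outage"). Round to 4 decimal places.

0.8973

P(Bus B unavailable) [AND] = 0.03 × 0.37 = 0.011100
P(Bus A fails) [OR] = 1 − (1−0.41) × (1−0.08) × (1−0.07) × (1−0.06) = 0.525484
P(Generator path inoperative) [OR] = 1 − (1−0.525484) × (1−0.20) × (1−0.25) = 0.715290
P(UPS chain fails) [AND] = 0.011100 × 0.715290 = 0.007940
P(Utility feed down) [OR] = 1 − (1−0.28) × (1−0.16) = 0.395200
P(Distribution tier lost) [OR] = 1 − (1−0.08) × (1−0.35) = 0.402000
P(Bus B 2 unavailable) [OR] = 1 − (1−0.35) × (1−0.402000) × (1−0.14) = 0.665718
P(Bus A 2 unavailable) [OR] = 1 − (1−0.665718) × (1−0.36) × (1−0.20) = 0.828848
P(Data center power outage) [OR] = 1 − (1−0.007940) × (1−0.395200) × (1−0.828848) = 0.897309
Rounded to 4 decimal places: P(Data center power outage) ≈ 0.8973.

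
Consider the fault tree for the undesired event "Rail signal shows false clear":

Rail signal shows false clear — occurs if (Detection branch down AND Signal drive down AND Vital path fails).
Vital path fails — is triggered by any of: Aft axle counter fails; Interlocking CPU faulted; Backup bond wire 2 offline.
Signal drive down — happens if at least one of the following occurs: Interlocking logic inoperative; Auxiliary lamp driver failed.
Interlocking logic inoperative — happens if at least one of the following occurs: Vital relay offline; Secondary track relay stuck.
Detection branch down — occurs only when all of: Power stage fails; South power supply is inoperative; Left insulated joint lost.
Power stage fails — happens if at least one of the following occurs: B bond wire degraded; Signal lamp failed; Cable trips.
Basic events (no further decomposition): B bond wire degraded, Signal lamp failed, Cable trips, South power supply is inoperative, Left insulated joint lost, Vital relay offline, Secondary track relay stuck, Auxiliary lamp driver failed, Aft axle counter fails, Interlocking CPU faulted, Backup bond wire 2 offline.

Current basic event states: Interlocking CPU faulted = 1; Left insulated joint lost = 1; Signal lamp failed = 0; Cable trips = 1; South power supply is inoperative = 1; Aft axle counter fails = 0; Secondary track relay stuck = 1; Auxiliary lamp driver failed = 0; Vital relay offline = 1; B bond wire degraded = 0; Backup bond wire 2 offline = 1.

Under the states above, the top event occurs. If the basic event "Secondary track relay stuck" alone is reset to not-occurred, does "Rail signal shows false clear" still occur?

Counterfactual: set "Secondary track relay stuck" to not occurred.
Power stage fails [OR]: B bond wire degraded=not, Signal lamp failed=not, Cable trips=occurs → at least one input occurs → occurs.
Detection branch down [AND]: Power stage fails=occurs, South power supply is inoperative=occurs, Left insulated joint lost=occurs → all inputs occur → occurs.
Interlocking logic inoperative [OR]: Vital relay offline=occurs, Secondary track relay stuck=not → at least one input occurs → occurs.
Signal drive down [OR]: Interlocking logic inoperative=occurs, Auxiliary lamp driver failed=not → at least one input occurs → occurs.
Vital path fails [OR]: Aft axle counter fails=not, Interlocking CPU faulted=occurs, Backup bond wire 2 offline=occurs → at least one input occurs → occurs.
Rail signal shows false clear [AND]: Detection branch down=occurs, Signal drive down=occurs, Vital path fails=occurs → all inputs occur → occurs.

Yes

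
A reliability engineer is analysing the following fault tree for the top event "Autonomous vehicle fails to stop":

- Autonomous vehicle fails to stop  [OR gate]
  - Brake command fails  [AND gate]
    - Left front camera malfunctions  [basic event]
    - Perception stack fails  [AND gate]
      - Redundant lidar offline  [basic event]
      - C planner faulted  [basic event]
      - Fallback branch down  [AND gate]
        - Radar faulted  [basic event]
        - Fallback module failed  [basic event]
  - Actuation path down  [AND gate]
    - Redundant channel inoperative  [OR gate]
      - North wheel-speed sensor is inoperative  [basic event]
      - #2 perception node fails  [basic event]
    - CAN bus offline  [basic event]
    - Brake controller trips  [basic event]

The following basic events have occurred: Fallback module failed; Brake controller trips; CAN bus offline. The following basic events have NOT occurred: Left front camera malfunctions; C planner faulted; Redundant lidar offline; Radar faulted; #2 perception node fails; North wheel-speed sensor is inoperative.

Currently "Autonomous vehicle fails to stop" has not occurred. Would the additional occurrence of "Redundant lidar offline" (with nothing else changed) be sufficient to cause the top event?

No

Counterfactual: set "Redundant lidar offline" to occurred.
Fallback branch down [AND]: Radar faulted=not, Fallback module failed=occurs → not all inputs occur → does not occur.
Perception stack fails [AND]: Redundant lidar offline=occurs, C planner faulted=not, Fallback branch down=not → not all inputs occur → does not occur.
Brake command fails [AND]: Left front camera malfunctions=not, Perception stack fails=not → not all inputs occur → does not occur.
Redundant channel inoperative [OR]: North wheel-speed sensor is inoperative=not, #2 perception node fails=not → no input occurs → does not occur.
Actuation path down [AND]: Redundant channel inoperative=not, CAN bus offline=occurs, Brake controller trips=occurs → not all inputs occur → does not occur.
Autonomous vehicle fails to stop [OR]: Brake command fails=not, Actuation path down=not → no input occurs → does not occur.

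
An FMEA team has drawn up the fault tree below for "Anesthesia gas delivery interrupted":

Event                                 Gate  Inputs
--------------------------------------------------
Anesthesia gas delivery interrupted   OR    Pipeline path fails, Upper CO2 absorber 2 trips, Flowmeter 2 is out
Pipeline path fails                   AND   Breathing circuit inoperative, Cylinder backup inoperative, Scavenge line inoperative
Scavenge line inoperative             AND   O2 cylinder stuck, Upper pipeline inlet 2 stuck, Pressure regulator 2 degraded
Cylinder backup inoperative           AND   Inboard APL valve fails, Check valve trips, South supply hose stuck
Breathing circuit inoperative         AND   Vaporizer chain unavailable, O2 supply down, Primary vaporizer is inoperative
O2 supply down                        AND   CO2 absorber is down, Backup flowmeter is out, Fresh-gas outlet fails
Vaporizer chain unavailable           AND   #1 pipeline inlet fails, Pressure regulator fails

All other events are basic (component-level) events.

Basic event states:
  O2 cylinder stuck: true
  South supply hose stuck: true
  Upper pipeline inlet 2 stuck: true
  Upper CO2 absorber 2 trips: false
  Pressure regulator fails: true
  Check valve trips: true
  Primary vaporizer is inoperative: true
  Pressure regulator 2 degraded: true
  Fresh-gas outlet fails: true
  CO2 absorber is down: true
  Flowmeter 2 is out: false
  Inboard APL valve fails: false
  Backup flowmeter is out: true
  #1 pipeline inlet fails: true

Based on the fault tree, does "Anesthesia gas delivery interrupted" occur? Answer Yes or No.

Vaporizer chain unavailable [AND]: #1 pipeline inlet fails=occurs, Pressure regulator fails=occurs → all inputs occur → occurs.
O2 supply down [AND]: CO2 absorber is down=occurs, Backup flowmeter is out=occurs, Fresh-gas outlet fails=occurs → all inputs occur → occurs.
Breathing circuit inoperative [AND]: Vaporizer chain unavailable=occurs, O2 supply down=occurs, Primary vaporizer is inoperative=occurs → all inputs occur → occurs.
Cylinder backup inoperative [AND]: Inboard APL valve fails=not, Check valve trips=occurs, South supply hose stuck=occurs → not all inputs occur → does not occur.
Scavenge line inoperative [AND]: O2 cylinder stuck=occurs, Upper pipeline inlet 2 stuck=occurs, Pressure regulator 2 degraded=occurs → all inputs occur → occurs.
Pipeline path fails [AND]: Breathing circuit inoperative=occurs, Cylinder backup inoperative=not, Scavenge line inoperative=occurs → not all inputs occur → does not occur.
Anesthesia gas delivery interrupted [OR]: Pipeline path fails=not, Upper CO2 absorber 2 trips=not, Flowmeter 2 is out=not → no input occurs → does not occur.

No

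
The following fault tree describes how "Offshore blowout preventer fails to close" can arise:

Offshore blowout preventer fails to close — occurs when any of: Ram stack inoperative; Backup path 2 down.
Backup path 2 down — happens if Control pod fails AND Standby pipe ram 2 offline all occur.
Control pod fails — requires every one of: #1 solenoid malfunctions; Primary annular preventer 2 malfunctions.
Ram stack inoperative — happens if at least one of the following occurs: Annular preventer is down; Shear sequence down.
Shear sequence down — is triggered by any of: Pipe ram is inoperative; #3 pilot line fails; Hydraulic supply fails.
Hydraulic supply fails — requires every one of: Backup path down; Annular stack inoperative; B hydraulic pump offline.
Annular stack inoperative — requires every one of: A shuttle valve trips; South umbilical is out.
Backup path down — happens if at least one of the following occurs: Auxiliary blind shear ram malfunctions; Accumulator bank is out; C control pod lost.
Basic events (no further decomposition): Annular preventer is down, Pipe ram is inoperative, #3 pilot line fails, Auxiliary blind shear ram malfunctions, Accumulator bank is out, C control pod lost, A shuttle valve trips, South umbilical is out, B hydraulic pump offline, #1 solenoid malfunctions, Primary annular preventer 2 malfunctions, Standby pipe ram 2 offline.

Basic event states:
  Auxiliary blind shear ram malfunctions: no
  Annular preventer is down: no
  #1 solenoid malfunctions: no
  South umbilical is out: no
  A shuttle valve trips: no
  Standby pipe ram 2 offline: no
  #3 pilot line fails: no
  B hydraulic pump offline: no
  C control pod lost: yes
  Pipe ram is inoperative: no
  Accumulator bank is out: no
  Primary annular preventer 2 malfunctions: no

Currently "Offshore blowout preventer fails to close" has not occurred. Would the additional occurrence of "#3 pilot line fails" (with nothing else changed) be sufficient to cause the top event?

Counterfactual: set "#3 pilot line fails" to occurred.
Backup path down [OR]: Auxiliary blind shear ram malfunctions=not, Accumulator bank is out=not, C control pod lost=occurs → at least one input occurs → occurs.
Annular stack inoperative [AND]: A shuttle valve trips=not, South umbilical is out=not → not all inputs occur → does not occur.
Hydraulic supply fails [AND]: Backup path down=occurs, Annular stack inoperative=not, B hydraulic pump offline=not → not all inputs occur → does not occur.
Shear sequence down [OR]: Pipe ram is inoperative=not, #3 pilot line fails=occurs, Hydraulic supply fails=not → at least one input occurs → occurs.
Ram stack inoperative [OR]: Annular preventer is down=not, Shear sequence down=occurs → at least one input occurs → occurs.
Control pod fails [AND]: #1 solenoid malfunctions=not, Primary annular preventer 2 malfunctions=not → not all inputs occur → does not occur.
Backup path 2 down [AND]: Control pod fails=not, Standby pipe ram 2 offline=not → not all inputs occur → does not occur.
Offshore blowout preventer fails to close [OR]: Ram stack inoperative=occurs, Backup path 2 down=not → at least one input occurs → occurs.

Yes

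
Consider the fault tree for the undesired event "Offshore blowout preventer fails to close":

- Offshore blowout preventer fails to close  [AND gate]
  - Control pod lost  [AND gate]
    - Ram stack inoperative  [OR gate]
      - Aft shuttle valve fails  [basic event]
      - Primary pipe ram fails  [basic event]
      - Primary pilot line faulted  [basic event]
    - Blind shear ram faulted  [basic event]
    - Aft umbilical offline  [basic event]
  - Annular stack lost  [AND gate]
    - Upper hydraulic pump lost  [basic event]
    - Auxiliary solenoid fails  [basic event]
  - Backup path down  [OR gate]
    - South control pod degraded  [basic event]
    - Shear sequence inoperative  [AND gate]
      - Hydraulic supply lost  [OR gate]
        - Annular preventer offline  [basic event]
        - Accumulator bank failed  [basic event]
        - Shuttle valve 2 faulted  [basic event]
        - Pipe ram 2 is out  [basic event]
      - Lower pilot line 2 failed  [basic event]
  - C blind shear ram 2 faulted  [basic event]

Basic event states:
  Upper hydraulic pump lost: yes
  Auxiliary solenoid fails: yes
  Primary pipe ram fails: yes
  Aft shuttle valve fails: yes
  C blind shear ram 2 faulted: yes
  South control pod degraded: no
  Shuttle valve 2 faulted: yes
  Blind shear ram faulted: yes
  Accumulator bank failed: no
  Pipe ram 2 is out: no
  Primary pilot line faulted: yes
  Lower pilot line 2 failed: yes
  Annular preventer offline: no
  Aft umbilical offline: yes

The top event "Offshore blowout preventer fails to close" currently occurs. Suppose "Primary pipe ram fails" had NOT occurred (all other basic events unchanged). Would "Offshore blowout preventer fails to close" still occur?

Yes

Counterfactual: set "Primary pipe ram fails" to not occurred.
Ram stack inoperative [OR]: Aft shuttle valve fails=occurs, Primary pipe ram fails=not, Primary pilot line faulted=occurs → at least one input occurs → occurs.
Control pod lost [AND]: Ram stack inoperative=occurs, Blind shear ram faulted=occurs, Aft umbilical offline=occurs → all inputs occur → occurs.
Annular stack lost [AND]: Upper hydraulic pump lost=occurs, Auxiliary solenoid fails=occurs → all inputs occur → occurs.
Hydraulic supply lost [OR]: Annular preventer offline=not, Accumulator bank failed=not, Shuttle valve 2 faulted=occurs, Pipe ram 2 is out=not → at least one input occurs → occurs.
Shear sequence inoperative [AND]: Hydraulic supply lost=occurs, Lower pilot line 2 failed=occurs → all inputs occur → occurs.
Backup path down [OR]: South control pod degraded=not, Shear sequence inoperative=occurs → at least one input occurs → occurs.
Offshore blowout preventer fails to close [AND]: Control pod lost=occurs, Annular stack lost=occurs, Backup path down=occurs, C blind shear ram 2 faulted=occurs → all inputs occur → occurs.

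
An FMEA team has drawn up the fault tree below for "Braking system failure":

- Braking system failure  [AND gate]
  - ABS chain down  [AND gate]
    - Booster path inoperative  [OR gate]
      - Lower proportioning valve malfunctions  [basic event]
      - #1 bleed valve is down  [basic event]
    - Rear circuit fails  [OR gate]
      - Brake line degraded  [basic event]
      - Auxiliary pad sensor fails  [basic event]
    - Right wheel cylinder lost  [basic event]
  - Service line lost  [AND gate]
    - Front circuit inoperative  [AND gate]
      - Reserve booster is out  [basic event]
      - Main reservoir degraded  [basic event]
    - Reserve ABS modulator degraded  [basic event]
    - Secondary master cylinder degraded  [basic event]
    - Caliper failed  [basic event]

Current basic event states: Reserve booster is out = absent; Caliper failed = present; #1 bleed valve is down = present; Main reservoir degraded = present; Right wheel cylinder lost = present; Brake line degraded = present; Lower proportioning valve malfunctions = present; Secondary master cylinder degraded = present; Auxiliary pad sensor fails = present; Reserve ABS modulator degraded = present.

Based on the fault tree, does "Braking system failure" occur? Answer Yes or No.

Booster path inoperative [OR]: Lower proportioning valve malfunctions=occurs, #1 bleed valve is down=occurs → at least one input occurs → occurs.
Rear circuit fails [OR]: Brake line degraded=occurs, Auxiliary pad sensor fails=occurs → at least one input occurs → occurs.
ABS chain down [AND]: Booster path inoperative=occurs, Rear circuit fails=occurs, Right wheel cylinder lost=occurs → all inputs occur → occurs.
Front circuit inoperative [AND]: Reserve booster is out=not, Main reservoir degraded=occurs → not all inputs occur → does not occur.
Service line lost [AND]: Front circuit inoperative=not, Reserve ABS modulator degraded=occurs, Secondary master cylinder degraded=occurs, Caliper failed=occurs → not all inputs occur → does not occur.
Braking system failure [AND]: ABS chain down=occurs, Service line lost=not → not all inputs occur → does not occur.

No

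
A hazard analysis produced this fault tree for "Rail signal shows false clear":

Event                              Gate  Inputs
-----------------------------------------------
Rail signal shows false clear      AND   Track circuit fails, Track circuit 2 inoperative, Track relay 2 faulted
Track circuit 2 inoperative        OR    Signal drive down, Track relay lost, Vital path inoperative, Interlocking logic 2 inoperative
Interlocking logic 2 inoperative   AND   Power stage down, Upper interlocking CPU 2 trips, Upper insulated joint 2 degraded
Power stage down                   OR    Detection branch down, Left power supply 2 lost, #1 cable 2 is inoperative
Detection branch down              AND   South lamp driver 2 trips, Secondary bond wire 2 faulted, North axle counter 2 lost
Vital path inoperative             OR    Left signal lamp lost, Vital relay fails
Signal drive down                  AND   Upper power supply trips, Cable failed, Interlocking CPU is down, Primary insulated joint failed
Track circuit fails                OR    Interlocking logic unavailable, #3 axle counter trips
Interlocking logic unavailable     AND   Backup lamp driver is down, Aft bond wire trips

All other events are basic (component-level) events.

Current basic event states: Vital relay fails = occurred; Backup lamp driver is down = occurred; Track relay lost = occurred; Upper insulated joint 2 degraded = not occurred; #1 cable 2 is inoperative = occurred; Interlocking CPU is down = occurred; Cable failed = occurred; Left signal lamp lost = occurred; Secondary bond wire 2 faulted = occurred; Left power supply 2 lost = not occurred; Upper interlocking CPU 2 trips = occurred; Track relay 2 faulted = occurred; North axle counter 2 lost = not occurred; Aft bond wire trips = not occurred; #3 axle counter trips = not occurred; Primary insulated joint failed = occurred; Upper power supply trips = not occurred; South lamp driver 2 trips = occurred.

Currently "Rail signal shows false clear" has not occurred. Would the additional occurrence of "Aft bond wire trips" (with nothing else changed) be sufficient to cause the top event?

Yes

Counterfactual: set "Aft bond wire trips" to occurred.
Interlocking logic unavailable [AND]: Backup lamp driver is down=occurs, Aft bond wire trips=occurs → all inputs occur → occurs.
Track circuit fails [OR]: Interlocking logic unavailable=occurs, #3 axle counter trips=not → at least one input occurs → occurs.
Signal drive down [AND]: Upper power supply trips=not, Cable failed=occurs, Interlocking CPU is down=occurs, Primary insulated joint failed=occurs → not all inputs occur → does not occur.
Vital path inoperative [OR]: Left signal lamp lost=occurs, Vital relay fails=occurs → at least one input occurs → occurs.
Detection branch down [AND]: South lamp driver 2 trips=occurs, Secondary bond wire 2 faulted=occurs, North axle counter 2 lost=not → not all inputs occur → does not occur.
Power stage down [OR]: Detection branch down=not, Left power supply 2 lost=not, #1 cable 2 is inoperative=occurs → at least one input occurs → occurs.
Interlocking logic 2 inoperative [AND]: Power stage down=occurs, Upper interlocking CPU 2 trips=occurs, Upper insulated joint 2 degraded=not → not all inputs occur → does not occur.
Track circuit 2 inoperative [OR]: Signal drive down=not, Track relay lost=occurs, Vital path inoperative=occurs, Interlocking logic 2 inoperative=not → at least one input occurs → occurs.
Rail signal shows false clear [AND]: Track circuit fails=occurs, Track circuit 2 inoperative=occurs, Track relay 2 faulted=occurs → all inputs occur → occurs.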